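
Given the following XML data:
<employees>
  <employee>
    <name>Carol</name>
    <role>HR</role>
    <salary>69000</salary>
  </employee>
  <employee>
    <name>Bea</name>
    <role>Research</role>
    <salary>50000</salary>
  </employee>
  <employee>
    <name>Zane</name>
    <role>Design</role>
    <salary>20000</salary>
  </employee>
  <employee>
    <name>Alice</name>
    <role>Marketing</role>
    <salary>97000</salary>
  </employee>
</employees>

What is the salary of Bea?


Searching for <employee> with <name>Bea</name>
Found at position 2
<salary>50000</salary>

ANSWER: 50000


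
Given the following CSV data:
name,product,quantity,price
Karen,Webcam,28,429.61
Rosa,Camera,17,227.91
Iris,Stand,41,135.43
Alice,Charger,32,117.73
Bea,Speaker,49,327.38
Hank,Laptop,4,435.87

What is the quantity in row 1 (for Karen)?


Row 1: Karen
Column 'quantity' = 28

ANSWER: 28


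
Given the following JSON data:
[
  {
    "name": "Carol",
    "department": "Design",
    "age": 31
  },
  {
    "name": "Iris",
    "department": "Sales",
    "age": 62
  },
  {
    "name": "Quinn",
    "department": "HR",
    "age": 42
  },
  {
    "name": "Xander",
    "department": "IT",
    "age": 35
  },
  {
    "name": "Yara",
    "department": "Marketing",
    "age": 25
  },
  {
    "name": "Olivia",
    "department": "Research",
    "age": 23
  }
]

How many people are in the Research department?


Scanning records for department = Research
  Record 5: Olivia
Count: 1

ANSWER: 1


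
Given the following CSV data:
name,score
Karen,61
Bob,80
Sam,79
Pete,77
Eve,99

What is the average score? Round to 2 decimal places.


Scores: 61, 80, 79, 77, 99
Sum = 396
Count = 5
Average = 396 / 5 = 79.20

ANSWER: 79.20


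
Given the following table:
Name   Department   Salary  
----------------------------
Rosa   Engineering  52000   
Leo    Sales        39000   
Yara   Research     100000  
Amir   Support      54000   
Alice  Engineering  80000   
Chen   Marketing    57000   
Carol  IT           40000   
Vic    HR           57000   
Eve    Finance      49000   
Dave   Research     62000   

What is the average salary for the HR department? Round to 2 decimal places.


HR department members:
  Vic: 57000
Sum = 57000
Count = 1
Average = 57000 / 1 = 57000.00

ANSWER: 57000.00


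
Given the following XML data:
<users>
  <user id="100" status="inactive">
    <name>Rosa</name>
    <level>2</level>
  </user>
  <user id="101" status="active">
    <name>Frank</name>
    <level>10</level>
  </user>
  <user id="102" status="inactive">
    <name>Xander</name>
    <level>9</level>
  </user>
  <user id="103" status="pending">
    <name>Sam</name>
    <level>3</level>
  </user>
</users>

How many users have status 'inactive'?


Counting users with status='inactive':
  Rosa (id=100) -> MATCH
  Xander (id=102) -> MATCH
Count: 2

ANSWER: 2


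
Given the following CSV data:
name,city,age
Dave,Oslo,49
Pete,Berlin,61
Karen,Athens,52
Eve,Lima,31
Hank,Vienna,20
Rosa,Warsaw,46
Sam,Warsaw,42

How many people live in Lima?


Scanning city column for 'Lima':
  Row 4: Eve -> MATCH
Total matches: 1

ANSWER: 1


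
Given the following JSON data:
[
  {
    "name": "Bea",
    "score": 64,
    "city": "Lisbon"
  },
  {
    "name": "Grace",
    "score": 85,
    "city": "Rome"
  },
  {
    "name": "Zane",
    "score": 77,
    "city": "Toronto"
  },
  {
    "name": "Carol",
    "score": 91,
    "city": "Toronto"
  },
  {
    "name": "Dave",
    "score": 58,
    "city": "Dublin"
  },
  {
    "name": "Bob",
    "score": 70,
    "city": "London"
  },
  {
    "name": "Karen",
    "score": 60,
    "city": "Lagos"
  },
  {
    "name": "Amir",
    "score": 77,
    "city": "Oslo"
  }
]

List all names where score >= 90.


Filtering records where score >= 90:
  Bea (score=64) -> no
  Grace (score=85) -> no
  Zane (score=77) -> no
  Carol (score=91) -> YES
  Dave (score=58) -> no
  Bob (score=70) -> no
  Karen (score=60) -> no
  Amir (score=77) -> no


ANSWER: Carol


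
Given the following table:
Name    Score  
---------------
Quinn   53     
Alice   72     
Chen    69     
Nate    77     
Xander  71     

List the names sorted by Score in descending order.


Sorting by Score (descending):
  Nate: 77
  Alice: 72
  Xander: 71
  Chen: 69
  Quinn: 53


ANSWER: Nate, Alice, Xander, Chen, Quinn


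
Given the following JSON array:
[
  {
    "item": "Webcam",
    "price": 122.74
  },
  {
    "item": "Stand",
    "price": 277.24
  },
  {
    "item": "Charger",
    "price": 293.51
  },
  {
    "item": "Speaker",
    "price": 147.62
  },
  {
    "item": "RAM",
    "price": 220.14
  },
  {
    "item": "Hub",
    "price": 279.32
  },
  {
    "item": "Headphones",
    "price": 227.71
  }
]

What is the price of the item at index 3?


Array index 3 -> Speaker
price = 147.62

ANSWER: 147.62


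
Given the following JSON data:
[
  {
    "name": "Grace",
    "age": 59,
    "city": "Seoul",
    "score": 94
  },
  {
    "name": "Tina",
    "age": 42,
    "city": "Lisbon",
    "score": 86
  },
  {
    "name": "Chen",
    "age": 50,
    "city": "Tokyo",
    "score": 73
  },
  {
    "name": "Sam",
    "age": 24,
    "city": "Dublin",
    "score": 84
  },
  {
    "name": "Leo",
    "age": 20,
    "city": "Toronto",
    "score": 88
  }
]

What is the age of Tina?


Looking up record where name = Tina
Record index: 1
Field 'age' = 42

ANSWER: 42


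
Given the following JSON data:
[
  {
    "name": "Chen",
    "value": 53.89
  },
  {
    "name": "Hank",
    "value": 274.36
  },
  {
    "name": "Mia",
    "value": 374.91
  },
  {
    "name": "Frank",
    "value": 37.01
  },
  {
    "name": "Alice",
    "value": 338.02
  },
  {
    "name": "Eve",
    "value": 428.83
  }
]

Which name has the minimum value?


Comparing values:
  Chen: 53.89
  Hank: 274.36
  Mia: 374.91
  Frank: 37.01
  Alice: 338.02
  Eve: 428.83
Minimum: Frank (37.01)

ANSWER: Frank


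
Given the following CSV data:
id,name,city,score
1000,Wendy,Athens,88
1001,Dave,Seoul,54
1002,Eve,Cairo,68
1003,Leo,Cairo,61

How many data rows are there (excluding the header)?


Counting rows (excluding header):
Header: id,name,city,score
Data rows: 4

ANSWER: 4


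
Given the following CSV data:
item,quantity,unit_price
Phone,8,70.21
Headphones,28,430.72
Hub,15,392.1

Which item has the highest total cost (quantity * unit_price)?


Computing row totals:
  Phone: 561.68
  Headphones: 12060.16
  Hub: 5881.5
Maximum: Headphones (12060.16)

ANSWER: Headphones


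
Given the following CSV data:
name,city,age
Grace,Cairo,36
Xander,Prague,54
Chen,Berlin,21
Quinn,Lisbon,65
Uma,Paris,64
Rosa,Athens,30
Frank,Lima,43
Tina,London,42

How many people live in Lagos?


Scanning city column for 'Lagos':
Total matches: 0

ANSWER: 0


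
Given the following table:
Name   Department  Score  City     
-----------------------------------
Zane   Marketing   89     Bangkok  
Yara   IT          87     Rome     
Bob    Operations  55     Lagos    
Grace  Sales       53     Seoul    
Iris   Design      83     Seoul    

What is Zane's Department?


Row 1: Zane
Department = Marketing

ANSWER: Marketing


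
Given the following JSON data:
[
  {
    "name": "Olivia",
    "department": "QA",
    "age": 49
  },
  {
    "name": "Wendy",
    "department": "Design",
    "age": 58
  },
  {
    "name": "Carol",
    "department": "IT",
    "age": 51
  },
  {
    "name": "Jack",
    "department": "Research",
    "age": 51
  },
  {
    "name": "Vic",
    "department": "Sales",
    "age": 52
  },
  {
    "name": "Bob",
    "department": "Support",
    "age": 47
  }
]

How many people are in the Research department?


Scanning records for department = Research
  Record 3: Jack
Count: 1

ANSWER: 1


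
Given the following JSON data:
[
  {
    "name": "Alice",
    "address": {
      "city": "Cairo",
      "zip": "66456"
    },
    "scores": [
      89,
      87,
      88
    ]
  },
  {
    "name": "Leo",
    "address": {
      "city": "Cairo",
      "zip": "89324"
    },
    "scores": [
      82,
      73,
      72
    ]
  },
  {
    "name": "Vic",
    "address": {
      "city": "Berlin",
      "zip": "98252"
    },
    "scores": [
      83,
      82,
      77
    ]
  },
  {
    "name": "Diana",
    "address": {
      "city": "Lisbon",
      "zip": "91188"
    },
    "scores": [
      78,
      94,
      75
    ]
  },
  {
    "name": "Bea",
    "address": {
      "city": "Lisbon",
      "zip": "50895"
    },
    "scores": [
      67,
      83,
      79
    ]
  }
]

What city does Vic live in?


Path: records[2].address.city
Value: Berlin

ANSWER: Berlin


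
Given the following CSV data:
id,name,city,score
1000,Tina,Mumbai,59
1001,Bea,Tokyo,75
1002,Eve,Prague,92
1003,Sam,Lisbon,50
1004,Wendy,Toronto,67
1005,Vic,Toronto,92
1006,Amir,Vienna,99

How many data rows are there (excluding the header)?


Counting rows (excluding header):
Header: id,name,city,score
Data rows: 7

ANSWER: 7


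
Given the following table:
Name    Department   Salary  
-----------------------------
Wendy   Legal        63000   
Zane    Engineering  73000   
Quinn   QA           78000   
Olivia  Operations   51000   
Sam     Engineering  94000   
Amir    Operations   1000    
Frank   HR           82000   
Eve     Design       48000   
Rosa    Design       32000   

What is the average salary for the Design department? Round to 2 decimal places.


Design department members:
  Eve: 48000
  Rosa: 32000
Sum = 80000
Count = 2
Average = 80000 / 2 = 40000.00

ANSWER: 40000.00


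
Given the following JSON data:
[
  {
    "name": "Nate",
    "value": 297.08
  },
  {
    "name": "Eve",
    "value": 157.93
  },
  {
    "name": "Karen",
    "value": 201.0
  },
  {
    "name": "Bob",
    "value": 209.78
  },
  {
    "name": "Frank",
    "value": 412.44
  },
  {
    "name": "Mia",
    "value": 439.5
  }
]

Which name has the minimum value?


Comparing values:
  Nate: 297.08
  Eve: 157.93
  Karen: 201.0
  Bob: 209.78
  Frank: 412.44
  Mia: 439.5
Minimum: Eve (157.93)

ANSWER: Eve


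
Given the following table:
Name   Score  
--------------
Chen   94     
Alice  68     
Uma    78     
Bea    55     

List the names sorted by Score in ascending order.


Sorting by Score (ascending):
  Bea: 55
  Alice: 68
  Uma: 78
  Chen: 94


ANSWER: Bea, Alice, Uma, Chen


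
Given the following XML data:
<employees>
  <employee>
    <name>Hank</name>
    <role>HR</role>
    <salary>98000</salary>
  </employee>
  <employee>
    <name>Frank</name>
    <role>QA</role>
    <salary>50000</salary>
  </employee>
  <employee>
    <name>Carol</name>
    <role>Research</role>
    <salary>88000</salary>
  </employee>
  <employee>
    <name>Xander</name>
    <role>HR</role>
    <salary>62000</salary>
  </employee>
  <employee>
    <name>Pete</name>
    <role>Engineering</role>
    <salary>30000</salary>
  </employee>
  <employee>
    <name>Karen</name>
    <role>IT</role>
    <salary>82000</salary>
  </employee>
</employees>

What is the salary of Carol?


Searching for <employee> with <name>Carol</name>
Found at position 3
<salary>88000</salary>

ANSWER: 88000


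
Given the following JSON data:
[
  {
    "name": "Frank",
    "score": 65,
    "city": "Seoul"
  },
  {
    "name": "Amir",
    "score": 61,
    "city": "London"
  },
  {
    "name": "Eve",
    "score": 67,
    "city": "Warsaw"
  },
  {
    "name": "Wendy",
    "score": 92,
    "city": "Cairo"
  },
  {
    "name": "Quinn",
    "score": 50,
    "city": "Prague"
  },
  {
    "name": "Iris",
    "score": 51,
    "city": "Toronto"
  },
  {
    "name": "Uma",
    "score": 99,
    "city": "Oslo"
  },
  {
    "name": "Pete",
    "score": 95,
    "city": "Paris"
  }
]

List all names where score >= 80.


Filtering records where score >= 80:
  Frank (score=65) -> no
  Amir (score=61) -> no
  Eve (score=67) -> no
  Wendy (score=92) -> YES
  Quinn (score=50) -> no
  Iris (score=51) -> no
  Uma (score=99) -> YES
  Pete (score=95) -> YES


ANSWER: Wendy, Uma, Pete


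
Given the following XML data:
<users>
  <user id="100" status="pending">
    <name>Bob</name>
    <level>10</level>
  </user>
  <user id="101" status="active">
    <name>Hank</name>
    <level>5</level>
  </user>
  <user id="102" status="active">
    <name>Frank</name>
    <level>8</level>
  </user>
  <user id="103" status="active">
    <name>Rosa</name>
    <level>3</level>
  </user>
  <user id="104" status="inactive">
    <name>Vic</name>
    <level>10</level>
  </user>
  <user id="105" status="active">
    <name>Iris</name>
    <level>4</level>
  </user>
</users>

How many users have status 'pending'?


Counting users with status='pending':
  Bob (id=100) -> MATCH
Count: 1

ANSWER: 1


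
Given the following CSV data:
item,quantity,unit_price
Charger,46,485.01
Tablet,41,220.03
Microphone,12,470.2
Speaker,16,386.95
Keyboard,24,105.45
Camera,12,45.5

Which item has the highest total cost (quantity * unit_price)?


Computing row totals:
  Charger: 22310.46
  Tablet: 9021.23
  Microphone: 5642.4
  Speaker: 6191.2
  Keyboard: 2530.8
  Camera: 546.0
Maximum: Charger (22310.46)

ANSWER: Charger


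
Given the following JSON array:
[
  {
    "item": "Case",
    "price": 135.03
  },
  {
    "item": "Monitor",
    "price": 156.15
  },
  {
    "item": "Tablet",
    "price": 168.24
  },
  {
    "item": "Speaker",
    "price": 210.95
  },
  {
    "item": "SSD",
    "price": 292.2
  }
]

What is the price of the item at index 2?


Array index 2 -> Tablet
price = 168.24

ANSWER: 168.24


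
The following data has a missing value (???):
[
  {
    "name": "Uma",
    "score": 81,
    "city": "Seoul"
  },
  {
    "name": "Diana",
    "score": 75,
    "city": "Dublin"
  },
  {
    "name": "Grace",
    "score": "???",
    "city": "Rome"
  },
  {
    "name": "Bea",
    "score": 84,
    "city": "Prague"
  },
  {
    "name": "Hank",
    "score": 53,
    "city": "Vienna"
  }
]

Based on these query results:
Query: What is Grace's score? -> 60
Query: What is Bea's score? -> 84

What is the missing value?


The missing value is Grace's score
From query: Grace's score = 60

ANSWER: 60


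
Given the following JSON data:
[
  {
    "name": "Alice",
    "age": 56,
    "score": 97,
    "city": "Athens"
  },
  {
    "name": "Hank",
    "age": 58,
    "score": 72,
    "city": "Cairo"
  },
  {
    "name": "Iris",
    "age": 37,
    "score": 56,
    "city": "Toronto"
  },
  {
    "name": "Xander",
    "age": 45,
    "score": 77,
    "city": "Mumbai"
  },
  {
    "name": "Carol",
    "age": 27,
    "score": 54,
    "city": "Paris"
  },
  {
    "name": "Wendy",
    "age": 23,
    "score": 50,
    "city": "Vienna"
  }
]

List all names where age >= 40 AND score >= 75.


Checking both conditions:
  Alice (age=56, score=97) -> YES
  Hank (age=58, score=72) -> no
  Iris (age=37, score=56) -> no
  Xander (age=45, score=77) -> YES
  Carol (age=27, score=54) -> no
  Wendy (age=23, score=50) -> no


ANSWER: Alice, Xander


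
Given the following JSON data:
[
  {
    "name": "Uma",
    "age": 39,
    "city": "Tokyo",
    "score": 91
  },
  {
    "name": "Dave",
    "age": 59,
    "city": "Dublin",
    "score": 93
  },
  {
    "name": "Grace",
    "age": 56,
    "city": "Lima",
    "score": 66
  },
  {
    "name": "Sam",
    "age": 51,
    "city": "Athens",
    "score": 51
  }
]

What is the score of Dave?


Looking up record where name = Dave
Record index: 1
Field 'score' = 93

ANSWER: 93


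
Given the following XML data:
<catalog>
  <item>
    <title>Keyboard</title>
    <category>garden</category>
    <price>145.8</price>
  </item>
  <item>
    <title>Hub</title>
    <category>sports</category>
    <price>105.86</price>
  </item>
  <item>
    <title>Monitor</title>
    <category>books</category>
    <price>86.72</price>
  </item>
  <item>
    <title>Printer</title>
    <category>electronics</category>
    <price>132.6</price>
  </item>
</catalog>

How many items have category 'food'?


Scanning <item> elements for <category>food</category>:
Count: 0

ANSWER: 0


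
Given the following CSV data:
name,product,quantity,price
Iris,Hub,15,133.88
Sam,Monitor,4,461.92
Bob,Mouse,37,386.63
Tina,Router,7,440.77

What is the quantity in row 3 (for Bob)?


Row 3: Bob
Column 'quantity' = 37

ANSWER: 37


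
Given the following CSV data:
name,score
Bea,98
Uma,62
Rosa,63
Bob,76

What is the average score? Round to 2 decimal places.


Scores: 98, 62, 63, 76
Sum = 299
Count = 4
Average = 299 / 4 = 74.75

ANSWER: 74.75


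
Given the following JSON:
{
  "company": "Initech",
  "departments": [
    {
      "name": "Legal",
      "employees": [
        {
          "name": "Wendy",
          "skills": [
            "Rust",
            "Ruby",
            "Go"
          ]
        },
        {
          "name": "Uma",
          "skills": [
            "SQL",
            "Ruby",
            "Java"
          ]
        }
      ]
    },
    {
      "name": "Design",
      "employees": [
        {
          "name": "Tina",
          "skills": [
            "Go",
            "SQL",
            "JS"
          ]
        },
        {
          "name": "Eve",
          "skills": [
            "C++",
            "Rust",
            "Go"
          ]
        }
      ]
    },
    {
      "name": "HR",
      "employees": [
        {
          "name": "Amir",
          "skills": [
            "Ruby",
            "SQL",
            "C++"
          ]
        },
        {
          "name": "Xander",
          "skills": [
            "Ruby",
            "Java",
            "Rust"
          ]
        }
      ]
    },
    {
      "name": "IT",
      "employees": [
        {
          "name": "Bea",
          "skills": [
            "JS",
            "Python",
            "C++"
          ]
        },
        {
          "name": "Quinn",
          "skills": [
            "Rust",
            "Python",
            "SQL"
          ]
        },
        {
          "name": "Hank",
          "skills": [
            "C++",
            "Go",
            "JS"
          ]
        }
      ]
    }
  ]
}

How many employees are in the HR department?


Path: departments[2].employees
Count: 2

ANSWER: 2


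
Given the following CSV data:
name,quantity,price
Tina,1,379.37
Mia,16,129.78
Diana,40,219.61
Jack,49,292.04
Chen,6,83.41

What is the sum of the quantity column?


Values in 'quantity' column:
  Row 1: 1
  Row 2: 16
  Row 3: 40
  Row 4: 49
  Row 5: 6
Sum = 1 + 16 + 40 + 49 + 6 = 112

ANSWER: 112


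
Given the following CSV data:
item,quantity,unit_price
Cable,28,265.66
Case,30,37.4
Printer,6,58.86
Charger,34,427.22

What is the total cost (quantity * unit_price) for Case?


Row: Case
quantity = 30
unit_price = 37.4
total = 30 * 37.4 = 1122.0

ANSWER: 1122.0


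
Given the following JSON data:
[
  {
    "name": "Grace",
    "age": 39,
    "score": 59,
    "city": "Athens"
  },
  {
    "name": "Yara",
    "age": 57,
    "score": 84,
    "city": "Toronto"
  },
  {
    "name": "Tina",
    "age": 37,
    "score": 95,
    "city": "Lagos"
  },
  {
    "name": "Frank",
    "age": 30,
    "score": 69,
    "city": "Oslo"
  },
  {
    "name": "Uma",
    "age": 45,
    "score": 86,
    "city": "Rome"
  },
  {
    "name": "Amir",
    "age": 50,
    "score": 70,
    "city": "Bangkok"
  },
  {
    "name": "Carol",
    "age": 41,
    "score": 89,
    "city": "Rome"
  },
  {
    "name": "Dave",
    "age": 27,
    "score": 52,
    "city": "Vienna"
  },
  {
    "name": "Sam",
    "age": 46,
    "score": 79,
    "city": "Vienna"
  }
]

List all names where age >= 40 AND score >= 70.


Checking both conditions:
  Grace (age=39, score=59) -> no
  Yara (age=57, score=84) -> YES
  Tina (age=37, score=95) -> no
  Frank (age=30, score=69) -> no
  Uma (age=45, score=86) -> YES
  Amir (age=50, score=70) -> YES
  Carol (age=41, score=89) -> YES
  Dave (age=27, score=52) -> no
  Sam (age=46, score=79) -> YES


ANSWER: Yara, Uma, Amir, Carol, Sam


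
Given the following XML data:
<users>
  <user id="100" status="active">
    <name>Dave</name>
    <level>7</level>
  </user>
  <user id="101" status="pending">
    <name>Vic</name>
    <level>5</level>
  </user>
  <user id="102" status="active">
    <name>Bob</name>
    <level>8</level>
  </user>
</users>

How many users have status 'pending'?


Counting users with status='pending':
  Vic (id=101) -> MATCH
Count: 1

ANSWER: 1


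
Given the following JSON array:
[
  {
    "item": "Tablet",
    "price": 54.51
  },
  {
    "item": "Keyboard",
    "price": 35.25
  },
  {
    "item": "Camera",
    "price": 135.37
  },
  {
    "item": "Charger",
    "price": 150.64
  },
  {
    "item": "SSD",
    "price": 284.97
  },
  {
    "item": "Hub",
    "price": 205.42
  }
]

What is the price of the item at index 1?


Array index 1 -> Keyboard
price = 35.25

ANSWER: 35.25


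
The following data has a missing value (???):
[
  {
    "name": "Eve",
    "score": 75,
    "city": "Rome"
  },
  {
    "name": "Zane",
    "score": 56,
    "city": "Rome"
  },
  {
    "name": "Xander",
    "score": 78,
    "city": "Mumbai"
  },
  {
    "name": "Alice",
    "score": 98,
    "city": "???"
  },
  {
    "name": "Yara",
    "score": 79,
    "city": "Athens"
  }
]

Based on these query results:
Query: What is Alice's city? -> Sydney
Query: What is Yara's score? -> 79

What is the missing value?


The missing value is Alice's city
From query: Alice's city = Sydney

ANSWER: Sydney


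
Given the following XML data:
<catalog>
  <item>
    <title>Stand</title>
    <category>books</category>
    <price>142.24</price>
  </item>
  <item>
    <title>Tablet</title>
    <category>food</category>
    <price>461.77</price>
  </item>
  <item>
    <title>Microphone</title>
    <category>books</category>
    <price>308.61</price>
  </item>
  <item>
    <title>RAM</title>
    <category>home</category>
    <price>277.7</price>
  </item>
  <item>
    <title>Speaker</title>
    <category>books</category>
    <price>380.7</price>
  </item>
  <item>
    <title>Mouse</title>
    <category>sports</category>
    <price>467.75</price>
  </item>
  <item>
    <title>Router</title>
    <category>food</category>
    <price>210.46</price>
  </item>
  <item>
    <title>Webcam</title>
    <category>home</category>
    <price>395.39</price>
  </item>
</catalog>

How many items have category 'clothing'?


Scanning <item> elements for <category>clothing</category>:
Count: 0

ANSWER: 0


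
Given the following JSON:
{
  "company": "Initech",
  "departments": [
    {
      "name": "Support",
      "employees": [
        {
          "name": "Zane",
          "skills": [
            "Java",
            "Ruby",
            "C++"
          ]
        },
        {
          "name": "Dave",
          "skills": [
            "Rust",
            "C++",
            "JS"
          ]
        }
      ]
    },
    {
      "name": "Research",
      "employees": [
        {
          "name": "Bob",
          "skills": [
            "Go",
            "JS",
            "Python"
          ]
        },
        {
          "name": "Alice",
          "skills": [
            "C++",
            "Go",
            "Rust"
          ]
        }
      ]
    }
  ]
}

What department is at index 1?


Path: departments[1].name
Value: Research

ANSWER: Research


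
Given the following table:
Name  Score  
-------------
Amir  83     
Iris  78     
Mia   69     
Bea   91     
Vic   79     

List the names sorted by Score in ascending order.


Sorting by Score (ascending):
  Mia: 69
  Iris: 78
  Vic: 79
  Amir: 83
  Bea: 91


ANSWER: Mia, Iris, Vic, Amir, Bea


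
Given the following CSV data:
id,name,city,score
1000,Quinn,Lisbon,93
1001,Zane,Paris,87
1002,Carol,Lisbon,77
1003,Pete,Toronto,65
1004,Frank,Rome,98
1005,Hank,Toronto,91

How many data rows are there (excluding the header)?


Counting rows (excluding header):
Header: id,name,city,score
Data rows: 6

ANSWER: 6


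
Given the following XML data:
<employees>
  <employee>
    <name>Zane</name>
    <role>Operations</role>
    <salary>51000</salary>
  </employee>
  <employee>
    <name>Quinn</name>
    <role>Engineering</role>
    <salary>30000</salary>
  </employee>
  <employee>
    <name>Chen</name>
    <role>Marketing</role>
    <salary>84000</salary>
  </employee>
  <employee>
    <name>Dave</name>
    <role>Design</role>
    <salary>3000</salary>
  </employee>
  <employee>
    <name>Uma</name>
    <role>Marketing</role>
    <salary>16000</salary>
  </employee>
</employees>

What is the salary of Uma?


Searching for <employee> with <name>Uma</name>
Found at position 5
<salary>16000</salary>

ANSWER: 16000


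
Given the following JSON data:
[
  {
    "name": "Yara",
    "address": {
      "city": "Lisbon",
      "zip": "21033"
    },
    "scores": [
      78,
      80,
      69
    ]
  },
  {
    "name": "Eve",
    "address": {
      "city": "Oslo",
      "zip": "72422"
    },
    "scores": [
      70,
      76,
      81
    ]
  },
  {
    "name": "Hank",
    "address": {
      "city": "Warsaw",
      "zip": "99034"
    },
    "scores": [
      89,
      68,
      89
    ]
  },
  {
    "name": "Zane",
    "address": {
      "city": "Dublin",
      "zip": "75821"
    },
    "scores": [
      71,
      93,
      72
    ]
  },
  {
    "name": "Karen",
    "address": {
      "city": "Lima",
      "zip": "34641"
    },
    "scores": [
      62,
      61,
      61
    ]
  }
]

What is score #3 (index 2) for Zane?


Path: records[3].scores[2]
Value: 72

ANSWER: 72


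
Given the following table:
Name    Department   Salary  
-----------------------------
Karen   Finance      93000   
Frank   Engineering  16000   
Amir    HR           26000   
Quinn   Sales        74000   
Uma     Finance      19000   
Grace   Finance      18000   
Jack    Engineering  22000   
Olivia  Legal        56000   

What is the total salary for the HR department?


HR department members:
  Amir: 26000
Total = 26000 = 26000

ANSWER: 26000


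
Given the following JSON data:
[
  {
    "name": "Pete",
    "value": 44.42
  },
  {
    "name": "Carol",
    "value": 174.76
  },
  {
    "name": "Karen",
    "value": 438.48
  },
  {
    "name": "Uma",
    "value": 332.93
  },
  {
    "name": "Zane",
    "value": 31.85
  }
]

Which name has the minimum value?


Comparing values:
  Pete: 44.42
  Carol: 174.76
  Karen: 438.48
  Uma: 332.93
  Zane: 31.85
Minimum: Zane (31.85)

ANSWER: Zane


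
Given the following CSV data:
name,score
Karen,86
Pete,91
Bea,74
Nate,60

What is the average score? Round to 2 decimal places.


Scores: 86, 91, 74, 60
Sum = 311
Count = 4
Average = 311 / 4 = 77.75

ANSWER: 77.75


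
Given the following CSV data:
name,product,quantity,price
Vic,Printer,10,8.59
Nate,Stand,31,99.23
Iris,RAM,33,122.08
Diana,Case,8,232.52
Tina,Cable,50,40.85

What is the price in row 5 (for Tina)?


Row 5: Tina
Column 'price' = 40.85

ANSWER: 40.85


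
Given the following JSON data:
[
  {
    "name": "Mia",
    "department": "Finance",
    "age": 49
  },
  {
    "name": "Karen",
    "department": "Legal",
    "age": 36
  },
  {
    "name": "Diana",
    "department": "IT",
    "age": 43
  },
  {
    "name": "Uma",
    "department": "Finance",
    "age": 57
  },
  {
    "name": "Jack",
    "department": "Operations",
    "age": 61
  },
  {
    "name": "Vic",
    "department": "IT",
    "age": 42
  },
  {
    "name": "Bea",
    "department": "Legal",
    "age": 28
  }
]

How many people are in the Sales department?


Scanning records for department = Sales
  No matches found
Count: 0

ANSWER: 0


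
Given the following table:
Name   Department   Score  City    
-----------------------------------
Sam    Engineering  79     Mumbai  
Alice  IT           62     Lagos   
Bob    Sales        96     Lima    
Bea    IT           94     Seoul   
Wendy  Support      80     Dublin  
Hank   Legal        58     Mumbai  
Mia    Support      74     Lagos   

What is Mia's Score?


Row 7: Mia
Score = 74

ANSWER: 74


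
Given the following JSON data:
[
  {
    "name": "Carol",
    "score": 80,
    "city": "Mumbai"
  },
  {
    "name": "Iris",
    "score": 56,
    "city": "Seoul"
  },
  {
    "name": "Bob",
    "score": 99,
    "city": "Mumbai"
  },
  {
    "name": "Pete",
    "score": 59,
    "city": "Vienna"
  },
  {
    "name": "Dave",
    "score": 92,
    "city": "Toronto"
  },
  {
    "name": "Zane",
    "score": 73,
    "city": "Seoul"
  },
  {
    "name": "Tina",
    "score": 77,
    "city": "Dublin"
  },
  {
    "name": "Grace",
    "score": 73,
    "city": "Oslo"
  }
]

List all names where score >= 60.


Filtering records where score >= 60:
  Carol (score=80) -> YES
  Iris (score=56) -> no
  Bob (score=99) -> YES
  Pete (score=59) -> no
  Dave (score=92) -> YES
  Zane (score=73) -> YES
  Tina (score=77) -> YES
  Grace (score=73) -> YES


ANSWER: Carol, Bob, Dave, Zane, Tina, Grace


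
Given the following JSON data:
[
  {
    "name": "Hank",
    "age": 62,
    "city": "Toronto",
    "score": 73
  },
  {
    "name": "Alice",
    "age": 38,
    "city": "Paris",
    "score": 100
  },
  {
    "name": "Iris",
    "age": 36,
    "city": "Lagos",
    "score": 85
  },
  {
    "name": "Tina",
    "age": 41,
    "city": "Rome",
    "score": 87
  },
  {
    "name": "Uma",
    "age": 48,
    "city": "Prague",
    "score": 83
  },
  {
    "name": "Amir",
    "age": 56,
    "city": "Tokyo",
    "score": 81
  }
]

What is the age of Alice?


Looking up record where name = Alice
Record index: 1
Field 'age' = 38

ANSWER: 38


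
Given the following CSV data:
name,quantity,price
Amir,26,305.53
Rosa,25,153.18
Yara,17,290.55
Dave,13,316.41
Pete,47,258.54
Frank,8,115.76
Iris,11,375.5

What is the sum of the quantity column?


Values in 'quantity' column:
  Row 1: 26
  Row 2: 25
  Row 3: 17
  Row 4: 13
  Row 5: 47
  Row 6: 8
  Row 7: 11
Sum = 26 + 25 + 17 + 13 + 47 + 8 + 11 = 147

ANSWER: 147


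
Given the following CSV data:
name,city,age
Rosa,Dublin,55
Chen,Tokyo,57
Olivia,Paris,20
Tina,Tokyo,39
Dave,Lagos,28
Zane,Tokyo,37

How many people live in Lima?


Scanning city column for 'Lima':
Total matches: 0

ANSWER: 0


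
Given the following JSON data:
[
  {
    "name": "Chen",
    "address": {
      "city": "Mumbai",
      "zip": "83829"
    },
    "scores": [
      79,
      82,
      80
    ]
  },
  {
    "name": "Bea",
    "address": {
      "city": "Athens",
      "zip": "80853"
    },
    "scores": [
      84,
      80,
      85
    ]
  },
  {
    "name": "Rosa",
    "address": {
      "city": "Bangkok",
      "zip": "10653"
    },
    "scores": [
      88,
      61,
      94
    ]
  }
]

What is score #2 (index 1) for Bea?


Path: records[1].scores[1]
Value: 80

ANSWER: 80


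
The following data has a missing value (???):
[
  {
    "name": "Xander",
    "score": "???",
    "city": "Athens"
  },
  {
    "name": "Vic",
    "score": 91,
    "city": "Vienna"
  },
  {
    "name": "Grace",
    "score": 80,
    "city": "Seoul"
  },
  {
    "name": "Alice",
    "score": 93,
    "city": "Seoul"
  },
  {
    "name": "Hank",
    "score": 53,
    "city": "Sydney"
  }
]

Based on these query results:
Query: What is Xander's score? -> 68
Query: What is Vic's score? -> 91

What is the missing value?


The missing value is Xander's score
From query: Xander's score = 68

ANSWER: 68


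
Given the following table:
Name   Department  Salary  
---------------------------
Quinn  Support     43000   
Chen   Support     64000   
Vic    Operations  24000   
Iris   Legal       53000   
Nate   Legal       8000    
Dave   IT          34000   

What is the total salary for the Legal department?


Legal department members:
  Iris: 53000
  Nate: 8000
Total = 53000 + 8000 = 61000

ANSWER: 61000


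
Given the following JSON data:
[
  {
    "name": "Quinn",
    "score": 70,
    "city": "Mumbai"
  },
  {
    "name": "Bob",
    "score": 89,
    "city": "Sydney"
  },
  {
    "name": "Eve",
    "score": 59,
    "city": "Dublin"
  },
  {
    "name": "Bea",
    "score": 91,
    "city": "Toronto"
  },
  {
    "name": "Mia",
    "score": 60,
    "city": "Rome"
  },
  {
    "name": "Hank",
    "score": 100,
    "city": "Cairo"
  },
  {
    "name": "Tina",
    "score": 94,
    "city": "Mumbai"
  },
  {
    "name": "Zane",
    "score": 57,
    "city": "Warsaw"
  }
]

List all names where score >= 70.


Filtering records where score >= 70:
  Quinn (score=70) -> YES
  Bob (score=89) -> YES
  Eve (score=59) -> no
  Bea (score=91) -> YES
  Mia (score=60) -> no
  Hank (score=100) -> YES
  Tina (score=94) -> YES
  Zane (score=57) -> no


ANSWER: Quinn, Bob, Bea, Hank, Tina


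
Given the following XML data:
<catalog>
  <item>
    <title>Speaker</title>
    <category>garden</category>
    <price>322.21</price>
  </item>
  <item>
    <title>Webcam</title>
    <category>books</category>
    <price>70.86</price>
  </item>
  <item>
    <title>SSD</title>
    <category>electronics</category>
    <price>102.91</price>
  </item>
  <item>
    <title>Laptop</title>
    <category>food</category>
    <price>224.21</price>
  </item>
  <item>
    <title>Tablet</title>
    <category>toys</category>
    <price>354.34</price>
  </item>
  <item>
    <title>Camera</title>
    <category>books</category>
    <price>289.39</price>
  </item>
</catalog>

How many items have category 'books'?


Scanning <item> elements for <category>books</category>:
  Item 2: Webcam -> MATCH
  Item 6: Camera -> MATCH
Count: 2

ANSWER: 2


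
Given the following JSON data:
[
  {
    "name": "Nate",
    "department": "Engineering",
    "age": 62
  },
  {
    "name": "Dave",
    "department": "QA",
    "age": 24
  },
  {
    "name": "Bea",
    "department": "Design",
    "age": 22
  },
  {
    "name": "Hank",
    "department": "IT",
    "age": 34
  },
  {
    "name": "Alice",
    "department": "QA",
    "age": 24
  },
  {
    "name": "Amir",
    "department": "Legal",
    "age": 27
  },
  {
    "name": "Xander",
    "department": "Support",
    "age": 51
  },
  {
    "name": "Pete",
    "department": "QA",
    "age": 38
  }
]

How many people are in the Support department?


Scanning records for department = Support
  Record 6: Xander
Count: 1

ANSWER: 1


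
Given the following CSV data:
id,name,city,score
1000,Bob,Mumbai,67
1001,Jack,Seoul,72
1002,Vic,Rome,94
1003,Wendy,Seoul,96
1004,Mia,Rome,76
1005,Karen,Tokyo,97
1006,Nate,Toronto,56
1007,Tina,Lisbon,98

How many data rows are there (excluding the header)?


Counting rows (excluding header):
Header: id,name,city,score
Data rows: 8

ANSWER: 8


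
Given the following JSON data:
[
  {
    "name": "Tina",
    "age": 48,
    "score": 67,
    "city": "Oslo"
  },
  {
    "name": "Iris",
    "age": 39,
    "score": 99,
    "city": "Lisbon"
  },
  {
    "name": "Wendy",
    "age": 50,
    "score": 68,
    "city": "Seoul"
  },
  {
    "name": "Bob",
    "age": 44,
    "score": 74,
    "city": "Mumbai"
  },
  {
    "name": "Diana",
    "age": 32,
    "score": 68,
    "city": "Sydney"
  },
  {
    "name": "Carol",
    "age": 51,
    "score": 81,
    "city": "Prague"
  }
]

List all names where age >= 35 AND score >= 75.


Checking both conditions:
  Tina (age=48, score=67) -> no
  Iris (age=39, score=99) -> YES
  Wendy (age=50, score=68) -> no
  Bob (age=44, score=74) -> no
  Diana (age=32, score=68) -> no
  Carol (age=51, score=81) -> YES


ANSWER: Iris, Carol


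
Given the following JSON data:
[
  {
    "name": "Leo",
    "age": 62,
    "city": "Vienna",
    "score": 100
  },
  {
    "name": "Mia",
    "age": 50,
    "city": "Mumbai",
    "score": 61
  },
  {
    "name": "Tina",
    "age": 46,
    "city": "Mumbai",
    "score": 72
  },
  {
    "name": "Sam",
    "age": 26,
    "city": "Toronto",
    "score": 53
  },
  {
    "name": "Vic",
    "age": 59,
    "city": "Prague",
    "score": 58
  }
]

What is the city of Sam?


Looking up record where name = Sam
Record index: 3
Field 'city' = Toronto

ANSWER: Toronto


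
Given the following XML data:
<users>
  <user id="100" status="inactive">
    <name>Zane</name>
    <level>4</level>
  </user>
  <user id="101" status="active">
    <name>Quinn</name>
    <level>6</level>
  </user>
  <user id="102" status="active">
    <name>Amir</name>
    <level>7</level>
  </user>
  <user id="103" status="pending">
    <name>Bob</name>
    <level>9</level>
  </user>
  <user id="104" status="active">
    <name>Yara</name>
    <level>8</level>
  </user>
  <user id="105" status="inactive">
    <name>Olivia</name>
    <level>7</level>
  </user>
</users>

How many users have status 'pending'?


Counting users with status='pending':
  Bob (id=103) -> MATCH
Count: 1

ANSWER: 1


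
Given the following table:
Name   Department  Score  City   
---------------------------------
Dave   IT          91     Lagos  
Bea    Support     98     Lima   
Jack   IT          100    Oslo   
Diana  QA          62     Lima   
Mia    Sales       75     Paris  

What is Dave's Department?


Row 1: Dave
Department = IT

ANSWER: IT


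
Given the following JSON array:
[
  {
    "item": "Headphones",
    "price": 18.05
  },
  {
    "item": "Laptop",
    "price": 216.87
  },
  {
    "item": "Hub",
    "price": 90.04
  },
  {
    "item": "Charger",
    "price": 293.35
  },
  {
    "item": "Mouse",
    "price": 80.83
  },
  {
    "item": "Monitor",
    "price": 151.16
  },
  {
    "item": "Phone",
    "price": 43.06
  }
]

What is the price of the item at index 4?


Array index 4 -> Mouse
price = 80.83

ANSWER: 80.83


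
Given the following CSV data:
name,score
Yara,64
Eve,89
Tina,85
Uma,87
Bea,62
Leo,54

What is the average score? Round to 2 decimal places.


Scores: 64, 89, 85, 87, 62, 54
Sum = 441
Count = 6
Average = 441 / 6 = 73.50

ANSWER: 73.50


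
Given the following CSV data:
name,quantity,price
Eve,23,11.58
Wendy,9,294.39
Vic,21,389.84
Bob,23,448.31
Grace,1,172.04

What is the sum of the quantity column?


Values in 'quantity' column:
  Row 1: 23
  Row 2: 9
  Row 3: 21
  Row 4: 23
  Row 5: 1
Sum = 23 + 9 + 21 + 23 + 1 = 77

ANSWER: 77


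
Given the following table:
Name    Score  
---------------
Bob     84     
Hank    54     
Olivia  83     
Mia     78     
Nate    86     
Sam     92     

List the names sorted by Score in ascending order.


Sorting by Score (ascending):
  Hank: 54
  Mia: 78
  Olivia: 83
  Bob: 84
  Nate: 86
  Sam: 92


ANSWER: Hank, Mia, Olivia, Bob, Nate, Sam


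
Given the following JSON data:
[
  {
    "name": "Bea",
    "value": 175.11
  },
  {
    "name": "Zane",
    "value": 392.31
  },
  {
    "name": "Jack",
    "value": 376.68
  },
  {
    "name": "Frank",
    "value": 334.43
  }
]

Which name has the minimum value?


Comparing values:
  Bea: 175.11
  Zane: 392.31
  Jack: 376.68
  Frank: 334.43
Minimum: Bea (175.11)

ANSWER: Bea


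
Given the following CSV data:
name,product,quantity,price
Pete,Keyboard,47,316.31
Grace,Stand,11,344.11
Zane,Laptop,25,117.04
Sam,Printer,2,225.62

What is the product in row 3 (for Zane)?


Row 3: Zane
Column 'product' = Laptop

ANSWER: Laptop


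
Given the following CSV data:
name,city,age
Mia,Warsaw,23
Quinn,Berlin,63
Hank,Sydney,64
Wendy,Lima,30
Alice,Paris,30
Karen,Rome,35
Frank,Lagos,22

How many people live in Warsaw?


Scanning city column for 'Warsaw':
  Row 1: Mia -> MATCH
Total matches: 1

ANSWER: 1


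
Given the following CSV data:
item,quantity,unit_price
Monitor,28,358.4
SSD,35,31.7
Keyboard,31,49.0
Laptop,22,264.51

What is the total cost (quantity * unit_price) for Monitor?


Row: Monitor
quantity = 28
unit_price = 358.4
total = 28 * 358.4 = 10035.2

ANSWER: 10035.2


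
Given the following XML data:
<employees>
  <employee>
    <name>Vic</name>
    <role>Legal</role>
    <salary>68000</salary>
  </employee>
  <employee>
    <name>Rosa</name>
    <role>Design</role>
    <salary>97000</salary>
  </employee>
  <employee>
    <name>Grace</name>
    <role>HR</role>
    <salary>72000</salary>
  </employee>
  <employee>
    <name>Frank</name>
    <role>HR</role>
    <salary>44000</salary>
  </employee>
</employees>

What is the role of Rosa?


Searching for <employee> with <name>Rosa</name>
Found at position 2
<role>Design</role>

ANSWER: Design


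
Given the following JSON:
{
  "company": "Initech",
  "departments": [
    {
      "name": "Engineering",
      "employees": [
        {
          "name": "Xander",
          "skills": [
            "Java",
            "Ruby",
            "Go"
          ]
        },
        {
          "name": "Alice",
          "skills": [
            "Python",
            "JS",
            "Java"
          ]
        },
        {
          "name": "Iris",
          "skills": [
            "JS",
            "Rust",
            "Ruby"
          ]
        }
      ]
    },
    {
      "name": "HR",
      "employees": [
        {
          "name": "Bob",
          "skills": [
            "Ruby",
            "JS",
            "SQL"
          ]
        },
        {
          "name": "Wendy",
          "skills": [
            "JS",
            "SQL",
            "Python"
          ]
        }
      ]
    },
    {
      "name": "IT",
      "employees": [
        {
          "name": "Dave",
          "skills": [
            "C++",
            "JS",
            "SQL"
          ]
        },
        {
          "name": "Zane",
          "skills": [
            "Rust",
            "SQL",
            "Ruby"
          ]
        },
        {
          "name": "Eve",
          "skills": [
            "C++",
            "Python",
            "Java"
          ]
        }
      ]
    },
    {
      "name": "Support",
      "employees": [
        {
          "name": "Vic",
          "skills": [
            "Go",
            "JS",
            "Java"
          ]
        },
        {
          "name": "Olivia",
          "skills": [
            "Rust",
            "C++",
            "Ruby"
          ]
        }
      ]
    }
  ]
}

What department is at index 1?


Path: departments[1].name
Value: HR

ANSWER: HR
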